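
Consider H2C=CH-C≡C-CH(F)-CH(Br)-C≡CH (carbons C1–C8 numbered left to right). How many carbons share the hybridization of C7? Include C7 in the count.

4

C7 is sp (two π bonds).
C1: sp2
C2: sp2
C3: sp ✓
C4: sp ✓
C5: sp3
C6: sp3
C7: sp ✓
C8: sp ✓
4 carbons are sp.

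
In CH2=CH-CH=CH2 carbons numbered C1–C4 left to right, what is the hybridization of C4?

C4: 3 σ bonds, plus one π bond — 3 electron domains, sp2.

sp²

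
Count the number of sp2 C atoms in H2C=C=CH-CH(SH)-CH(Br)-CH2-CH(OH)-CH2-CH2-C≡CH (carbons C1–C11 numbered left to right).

C1: sp2 ✓
C2: sp
C3: sp2 ✓
C4: sp3
C5: sp3
C6: sp3
C7: sp3
C8: sp3
C9: sp3
C10: sp
C11: sp
C1, C3 → 2 sp2 carbons.

2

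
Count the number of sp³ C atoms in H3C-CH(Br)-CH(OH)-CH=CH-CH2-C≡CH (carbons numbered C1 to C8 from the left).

C1: sp3 ✓
C2: sp3 ✓
C3: sp3 ✓
C4: sp2
C5: sp2
C6: sp3 ✓
C7: sp
C8: sp
C1, C2, C3, C6 → 4 sp3 carbons.

4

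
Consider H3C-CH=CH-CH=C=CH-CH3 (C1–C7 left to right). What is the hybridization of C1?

sp^3

C1 — 4 σ bonds. Steric number 4, so sp3.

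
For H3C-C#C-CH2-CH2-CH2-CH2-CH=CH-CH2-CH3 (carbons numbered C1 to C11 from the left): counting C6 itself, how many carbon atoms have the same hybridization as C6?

7

C6 is sp3 (only σ bonds).
C1: sp3 ✓
C2: sp
C3: sp
C4: sp3 ✓
C5: sp3 ✓
C6: sp3 ✓
C7: sp3 ✓
C8: sp2
C9: sp2
C10: sp3 ✓
C11: sp3 ✓
7 carbons are sp3.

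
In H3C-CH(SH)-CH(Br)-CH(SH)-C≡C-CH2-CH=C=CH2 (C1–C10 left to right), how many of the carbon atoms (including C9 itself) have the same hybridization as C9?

C9 is sp (two π bonds).
C1: sp3
C2: sp3
C3: sp3
C4: sp3
C5: sp ✓
C6: sp ✓
C7: sp3
C8: sp2
C9: sp ✓
C10: sp2
3 carbons are sp.

3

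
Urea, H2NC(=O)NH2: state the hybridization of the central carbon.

The central carbon: 3 σ bonds, plus one π bond — 3 electron domains, sp2.

sp²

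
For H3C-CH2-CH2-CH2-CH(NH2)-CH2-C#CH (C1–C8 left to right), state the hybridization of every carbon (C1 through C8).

C1 (4 σ bonds) has steric number 4: sp3.
C2: 4 σ bonds — 4 electron domains, sp3.
C3 carries 4 σ bonds, giving a steric number of 4, so it is sp3.
C4 — 4 σ bonds. Steric number 4, so sp3.
C5 carries 4 σ bonds, giving a steric number of 4, so it is sp3.
C6: 4 σ bonds; 4 regions of electron density → sp3.
C7 carries 2 σ bonds, plus two π bonds, giving a steric number of 2, so it is sp.
C8: 2 σ bonds, plus two π bonds — 2 electron domains, sp.

C1 sp3, C2 sp3, C3 sp3, C4 sp3, C5 sp3, C6 sp3, C7 sp, C8 sp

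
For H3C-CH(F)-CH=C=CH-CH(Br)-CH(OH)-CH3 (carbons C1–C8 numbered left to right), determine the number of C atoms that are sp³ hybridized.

5

C1: sp3 ✓
C2: sp3 ✓
C3: sp2
C4: sp
C5: sp2
C6: sp3 ✓
C7: sp3 ✓
C8: sp3 ✓
C1, C2, C6, C7, C8 → 5 sp3 carbons.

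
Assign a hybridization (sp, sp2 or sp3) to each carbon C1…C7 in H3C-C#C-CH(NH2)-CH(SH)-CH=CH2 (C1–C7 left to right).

C1 — 4 σ bonds. Steric number 4, so sp3.
C2 — 2 σ bonds, plus two π bonds. Steric number 2, so sp.
C3 — 2 σ bonds, plus two π bonds. Steric number 2, so sp.
C4 — 4 σ bonds. Steric number 4, so sp3.
C5 — 4 σ bonds. Steric number 4, so sp3.
C6 is sp2: 3 σ bonds, plus one π bond, 3 electron-density regions.
C7 has 3 σ bonds, plus one π bond: steric number 3 → sp2.

C1 sp3, C2 sp, C3 sp, C4 sp3, C5 sp3, C6 sp2, C7 sp2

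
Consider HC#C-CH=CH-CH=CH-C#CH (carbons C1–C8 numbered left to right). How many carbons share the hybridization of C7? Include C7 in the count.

C7 is sp (two π bonds).
C1: sp ✓
C2: sp ✓
C3: sp2
C4: sp2
C5: sp2
C6: sp2
C7: sp ✓
C8: sp ✓
4 carbons are sp.

4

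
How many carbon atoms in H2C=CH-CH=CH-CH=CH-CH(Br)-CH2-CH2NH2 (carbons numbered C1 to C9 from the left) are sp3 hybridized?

3

C1: sp2
C2: sp2
C3: sp2
C4: sp2
C5: sp2
C6: sp2
C7: sp3 ✓
C8: sp3 ✓
C9: sp3 ✓
C7, C8, C9 → 3 sp3 carbons.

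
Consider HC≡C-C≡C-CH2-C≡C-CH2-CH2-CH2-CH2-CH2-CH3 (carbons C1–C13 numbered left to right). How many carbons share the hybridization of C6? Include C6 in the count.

C6 is sp (two π bonds).
C1: sp ✓
C2: sp ✓
C3: sp ✓
C4: sp ✓
C5: sp3
C6: sp ✓
C7: sp ✓
C8: sp3
C9: sp3
C10: sp3
C11: sp3
C12: sp3
C13: sp3
6 carbons are sp.

6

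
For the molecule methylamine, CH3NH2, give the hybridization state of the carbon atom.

The carbon atom carries 4 σ bonds, giving a steric number of 4, so it is sp3.

sp^3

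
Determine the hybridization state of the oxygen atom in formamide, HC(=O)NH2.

sp^2

The oxygen atom: 1 σ bond and 2 lone pairs, plus one π bond — 3 electron domains, sp2.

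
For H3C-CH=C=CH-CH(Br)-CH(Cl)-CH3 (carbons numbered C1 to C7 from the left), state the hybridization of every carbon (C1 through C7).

C1: 4 σ bonds — 4 electron domains, sp3.
C2 is sp2: 3 σ bonds, plus one π bond, 3 electron-density regions.
C3 — 2 σ bonds, plus two π bonds. Steric number 2, so sp.
C4 carries 3 σ bonds, plus one π bond, giving a steric number of 3, so it is sp2.
C5: 4 σ bonds; 4 regions of electron density → sp3.
C6: 4 σ bonds; 4 regions of electron density → sp3.
C7 is sp3: 4 σ bonds, 4 electron-density regions.

C1 sp3, C2 sp2, C3 sp, C4 sp2, C5 sp3, C6 sp3, C7 sp3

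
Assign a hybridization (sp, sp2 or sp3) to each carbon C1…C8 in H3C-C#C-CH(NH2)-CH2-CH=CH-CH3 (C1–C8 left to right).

C1 — 4 σ bonds. Steric number 4, so sp3.
C2 has 2 σ bonds, plus two π bonds: steric number 2 → sp.
C3 (2 σ bonds, plus two π bonds) has steric number 2: sp.
C4: 4 σ bonds — 4 electron domains, sp3.
C5 — 4 σ bonds. Steric number 4, so sp3.
C6: 3 σ bonds, plus one π bond; 3 regions of electron density → sp2.
C7: 3 σ bonds, plus one π bond — 3 electron domains, sp2.
C8 is sp3: 4 σ bonds, 4 electron-density regions.

C1 sp3, C2 sp, C3 sp, C4 sp3, C5 sp3, C6 sp2, C7 sp2, C8 sp3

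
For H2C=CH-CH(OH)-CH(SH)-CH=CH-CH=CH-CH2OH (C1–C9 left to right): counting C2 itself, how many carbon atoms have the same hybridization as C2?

6

C2 is sp2 (one π bond).
C1: sp2 ✓
C2: sp2 ✓
C3: sp3
C4: sp3
C5: sp2 ✓
C6: sp2 ✓
C7: sp2 ✓
C8: sp2 ✓
C9: sp3
6 carbons are sp2.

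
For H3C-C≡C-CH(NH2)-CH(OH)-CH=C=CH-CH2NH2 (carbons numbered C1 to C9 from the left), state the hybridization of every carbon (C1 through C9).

C1 sp3, C2 sp, C3 sp, C4 sp3, C5 sp3, C6 sp2, C7 sp, C8 sp2, C9 sp3

C1 is sp3: 4 σ bonds, 4 electron-density regions.
C2 — 2 σ bonds, plus two π bonds. Steric number 2, so sp.
C3: 2 σ bonds, plus two π bonds; 2 regions of electron density → sp.
C4 has 4 σ bonds: steric number 4 → sp3.
C5: 4 σ bonds — 4 electron domains, sp3.
C6 — 3 σ bonds, plus one π bond. Steric number 3, so sp2.
C7: 2 σ bonds, plus two π bonds; 2 regions of electron density → sp.
C8: 3 σ bonds, plus one π bond; 3 regions of electron density → sp2.
C9 — 4 σ bonds. Steric number 4, so sp3.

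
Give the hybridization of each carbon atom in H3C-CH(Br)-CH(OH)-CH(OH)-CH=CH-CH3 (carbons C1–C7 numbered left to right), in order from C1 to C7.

C1 sp3, C2 sp3, C3 sp3, C4 sp3, C5 sp2, C6 sp2, C7 sp3

C1: 4 σ bonds; 4 regions of electron density → sp3.
C2: 4 σ bonds — 4 electron domains, sp3.
C3 — 4 σ bonds. Steric number 4, so sp3.
C4: 4 σ bonds — 4 electron domains, sp3.
C5: 3 σ bonds, plus one π bond; 3 regions of electron density → sp2.
C6 has 3 σ bonds, plus one π bond: steric number 3 → sp2.
C7 has 4 σ bonds: steric number 4 → sp3.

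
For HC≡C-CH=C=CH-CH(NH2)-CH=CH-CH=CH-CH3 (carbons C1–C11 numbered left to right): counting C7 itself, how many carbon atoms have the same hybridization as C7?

C7 is sp2 (one π bond).
C1: sp
C2: sp
C3: sp2 ✓
C4: sp
C5: sp2 ✓
C6: sp3
C7: sp2 ✓
C8: sp2 ✓
C9: sp2 ✓
C10: sp2 ✓
C11: sp3
6 carbons are sp2.

6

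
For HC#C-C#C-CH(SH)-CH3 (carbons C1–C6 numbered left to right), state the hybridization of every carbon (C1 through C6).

C1 (2 σ bonds, plus two π bonds) has steric number 2: sp.
C2 has 2 σ bonds, plus two π bonds: steric number 2 → sp.
C3 — 2 σ bonds, plus two π bonds. Steric number 2, so sp.
C4 has 2 σ bonds, plus two π bonds: steric number 2 → sp.
C5 (4 σ bonds) has steric number 4: sp3.
C6: 4 σ bonds; 4 regions of electron density → sp3.

C1 sp, C2 sp, C3 sp, C4 sp, C5 sp3, C6 sp3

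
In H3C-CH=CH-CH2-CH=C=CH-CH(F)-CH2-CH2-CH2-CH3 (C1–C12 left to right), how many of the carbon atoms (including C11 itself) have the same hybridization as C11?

7

C11 is sp3 (only σ bonds).
C1: sp3 ✓
C2: sp2
C3: sp2
C4: sp3 ✓
C5: sp2
C6: sp
C7: sp2
C8: sp3 ✓
C9: sp3 ✓
C10: sp3 ✓
C11: sp3 ✓
C12: sp3 ✓
7 carbons are sp3.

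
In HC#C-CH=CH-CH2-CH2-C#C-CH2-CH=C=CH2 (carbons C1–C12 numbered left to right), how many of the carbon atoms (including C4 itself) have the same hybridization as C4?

4

C4 is sp2 (one π bond).
C1: sp
C2: sp
C3: sp2 ✓
C4: sp2 ✓
C5: sp3
C6: sp3
C7: sp
C8: sp
C9: sp3
C10: sp2 ✓
C11: sp
C12: sp2 ✓
4 carbons are sp2.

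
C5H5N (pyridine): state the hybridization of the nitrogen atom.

N has two σ bonds and one lone pair in the ring plane (steric number 3 → sp2); its p orbital contributes one electron to the aromatic π system via the C=N double bond.

sp²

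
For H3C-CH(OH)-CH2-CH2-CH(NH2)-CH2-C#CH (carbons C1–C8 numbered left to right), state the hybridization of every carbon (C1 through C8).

C1 (4 σ bonds) has steric number 4: sp3.
C2 has 4 σ bonds: steric number 4 → sp3.
C3 — 4 σ bonds. Steric number 4, so sp3.
C4 (4 σ bonds) has steric number 4: sp3.
C5: 4 σ bonds — 4 electron domains, sp3.
C6 is sp3: 4 σ bonds, 4 electron-density regions.
C7 — 2 σ bonds, plus two π bonds. Steric number 2, so sp.
C8 carries 2 σ bonds, plus two π bonds, giving a steric number of 2, so it is sp.

C1 sp3, C2 sp3, C3 sp3, C4 sp3, C5 sp3, C6 sp3, C7 sp, C8 sp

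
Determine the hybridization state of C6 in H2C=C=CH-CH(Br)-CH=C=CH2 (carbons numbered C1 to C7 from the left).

sp

C6: 2 σ bonds, plus two π bonds — 2 electron domains, sp.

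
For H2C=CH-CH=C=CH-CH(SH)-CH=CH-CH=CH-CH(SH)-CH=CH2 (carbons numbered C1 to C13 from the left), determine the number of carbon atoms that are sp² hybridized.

C1: sp2 ✓
C2: sp2 ✓
C3: sp2 ✓
C4: sp
C5: sp2 ✓
C6: sp3
C7: sp2 ✓
C8: sp2 ✓
C9: sp2 ✓
C10: sp2 ✓
C11: sp3
C12: sp2 ✓
C13: sp2 ✓
C1, C2, C3, C5, C7, C8, C9, C10, C12, C13 → 10 sp2 carbons.

10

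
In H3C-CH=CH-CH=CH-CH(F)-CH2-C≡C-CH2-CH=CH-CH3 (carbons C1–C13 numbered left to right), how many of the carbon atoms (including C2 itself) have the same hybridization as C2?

6

C2 is sp2 (one π bond).
C1: sp3
C2: sp2 ✓
C3: sp2 ✓
C4: sp2 ✓
C5: sp2 ✓
C6: sp3
C7: sp3
C8: sp
C9: sp
C10: sp3
C11: sp2 ✓
C12: sp2 ✓
C13: sp3
6 carbons are sp2.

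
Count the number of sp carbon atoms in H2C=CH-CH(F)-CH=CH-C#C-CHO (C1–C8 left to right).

2

C1: sp2
C2: sp2
C3: sp3
C4: sp2
C5: sp2
C6: sp ✓
C7: sp ✓
C8: sp2
C6, C7 → 2 sp carbons.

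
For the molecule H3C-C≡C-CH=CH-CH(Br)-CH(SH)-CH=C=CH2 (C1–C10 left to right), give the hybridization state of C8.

C8: 3 σ bonds, plus one π bond; 3 regions of electron density → sp2.

sp²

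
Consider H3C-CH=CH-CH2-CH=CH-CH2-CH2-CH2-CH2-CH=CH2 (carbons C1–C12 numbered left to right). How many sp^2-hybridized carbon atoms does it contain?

6

C1: sp3
C2: sp2 ✓
C3: sp2 ✓
C4: sp3
C5: sp2 ✓
C6: sp2 ✓
C7: sp3
C8: sp3
C9: sp3
C10: sp3
C11: sp2 ✓
C12: sp2 ✓
C2, C3, C5, C6, C11, C12 → 6 sp2 carbons.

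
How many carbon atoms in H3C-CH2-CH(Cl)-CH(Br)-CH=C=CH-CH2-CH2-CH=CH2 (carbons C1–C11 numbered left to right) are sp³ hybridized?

6

C1: sp3 ✓
C2: sp3 ✓
C3: sp3 ✓
C4: sp3 ✓
C5: sp2
C6: sp
C7: sp2
C8: sp3 ✓
C9: sp3 ✓
C10: sp2
C11: sp2
C1, C2, C3, C4, C8, C9 → 6 sp3 carbons.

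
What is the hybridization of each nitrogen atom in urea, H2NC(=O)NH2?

sp2

Both N lone pairs are conjugated with the C=O; planar sp2.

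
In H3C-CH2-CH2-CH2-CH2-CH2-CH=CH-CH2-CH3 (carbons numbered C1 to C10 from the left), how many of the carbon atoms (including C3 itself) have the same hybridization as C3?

8

C3 is sp3 (only σ bonds).
C1: sp3 ✓
C2: sp3 ✓
C3: sp3 ✓
C4: sp3 ✓
C5: sp3 ✓
C6: sp3 ✓
C7: sp2
C8: sp2
C9: sp3 ✓
C10: sp3 ✓
8 carbons are sp3.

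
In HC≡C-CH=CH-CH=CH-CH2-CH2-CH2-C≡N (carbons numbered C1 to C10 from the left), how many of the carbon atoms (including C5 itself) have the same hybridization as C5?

4

C5 is sp2 (one π bond).
C1: sp
C2: sp
C3: sp2 ✓
C4: sp2 ✓
C5: sp2 ✓
C6: sp2 ✓
C7: sp3
C8: sp3
C9: sp3
C10: sp
4 carbons are sp2.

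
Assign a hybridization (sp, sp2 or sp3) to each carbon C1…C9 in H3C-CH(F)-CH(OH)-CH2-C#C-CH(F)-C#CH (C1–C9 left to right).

C1 carries 4 σ bonds, giving a steric number of 4, so it is sp3.
C2 — 4 σ bonds. Steric number 4, so sp3.
C3 carries 4 σ bonds, giving a steric number of 4, so it is sp3.
C4: 4 σ bonds — 4 electron domains, sp3.
C5 — 2 σ bonds, plus two π bonds. Steric number 2, so sp.
C6 has 2 σ bonds, plus two π bonds: steric number 2 → sp.
C7 — 4 σ bonds. Steric number 4, so sp3.
C8 carries 2 σ bonds, plus two π bonds, giving a steric number of 2, so it is sp.
C9 has 2 σ bonds, plus two π bonds: steric number 2 → sp.

C1 sp3, C2 sp3, C3 sp3, C4 sp3, C5 sp, C6 sp, C7 sp3, C8 sp, C9 sp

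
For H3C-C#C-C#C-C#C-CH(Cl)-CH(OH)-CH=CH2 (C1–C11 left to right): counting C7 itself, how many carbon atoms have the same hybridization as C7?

C7 is sp (two π bonds).
C1: sp3
C2: sp ✓
C3: sp ✓
C4: sp ✓
C5: sp ✓
C6: sp ✓
C7: sp ✓
C8: sp3
C9: sp3
C10: sp2
C11: sp2
6 carbons are sp.

6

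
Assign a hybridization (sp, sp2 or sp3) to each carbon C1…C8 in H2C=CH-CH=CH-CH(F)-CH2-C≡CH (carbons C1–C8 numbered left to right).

C1 sp2, C2 sp2, C3 sp2, C4 sp2, C5 sp3, C6 sp3, C7 sp, C8 sp

C1 (3 σ bonds, plus one π bond) has steric number 3: sp2.
C2 is sp2: 3 σ bonds, plus one π bond, 3 electron-density regions.
C3: 3 σ bonds, plus one π bond; 3 regions of electron density → sp2.
C4 — 3 σ bonds, plus one π bond. Steric number 3, so sp2.
C5 — 4 σ bonds. Steric number 4, so sp3.
C6 has 4 σ bonds: steric number 4 → sp3.
C7 — 2 σ bonds, plus two π bonds. Steric number 2, so sp.
C8 (2 σ bonds, plus two π bonds) has steric number 2: sp.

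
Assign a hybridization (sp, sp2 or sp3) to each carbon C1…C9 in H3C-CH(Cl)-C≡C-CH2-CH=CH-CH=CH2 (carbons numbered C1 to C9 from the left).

C1 (4 σ bonds) has steric number 4: sp3.
C2: 4 σ bonds — 4 electron domains, sp3.
C3 (2 σ bonds, plus two π bonds) has steric number 2: sp.
C4 — 2 σ bonds, plus two π bonds. Steric number 2, so sp.
C5 is sp3: 4 σ bonds, 4 electron-density regions.
C6: 3 σ bonds, plus one π bond; 3 regions of electron density → sp2.
C7 carries 3 σ bonds, plus one π bond, giving a steric number of 3, so it is sp2.
C8 — 3 σ bonds, plus one π bond. Steric number 3, so sp2.
C9 carries 3 σ bonds, plus one π bond, giving a steric number of 3, so it is sp2.

C1 sp3, C2 sp3, C3 sp, C4 sp, C5 sp3, C6 sp2, C7 sp2, C8 sp2, C9 sp2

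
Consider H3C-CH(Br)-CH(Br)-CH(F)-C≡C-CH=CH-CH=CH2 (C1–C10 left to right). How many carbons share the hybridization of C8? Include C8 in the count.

4

C8 is sp2 (one π bond).
C1: sp3
C2: sp3
C3: sp3
C4: sp3
C5: sp
C6: sp
C7: sp2 ✓
C8: sp2 ✓
C9: sp2 ✓
C10: sp2 ✓
4 carbons are sp2.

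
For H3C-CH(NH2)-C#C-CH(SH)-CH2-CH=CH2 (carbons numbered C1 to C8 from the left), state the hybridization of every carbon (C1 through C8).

C1 sp3, C2 sp3, C3 sp, C4 sp, C5 sp3, C6 sp3, C7 sp2, C8 sp2

C1: 4 σ bonds; 4 regions of electron density → sp3.
C2 is sp3: 4 σ bonds, 4 electron-density regions.
C3 is sp: 2 σ bonds, plus two π bonds, 2 electron-density regions.
C4 — 2 σ bonds, plus two π bonds. Steric number 2, so sp.
C5: 4 σ bonds; 4 regions of electron density → sp3.
C6 (4 σ bonds) has steric number 4: sp3.
C7 has 3 σ bonds, plus one π bond: steric number 3 → sp2.
C8 carries 3 σ bonds, plus one π bond, giving a steric number of 3, so it is sp2.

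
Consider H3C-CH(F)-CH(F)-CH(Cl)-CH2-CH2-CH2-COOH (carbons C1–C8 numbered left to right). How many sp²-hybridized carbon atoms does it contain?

1

C1: sp3
C2: sp3
C3: sp3
C4: sp3
C5: sp3
C6: sp3
C7: sp3
C8: sp2 ✓
C8 → 1 sp2 carbon.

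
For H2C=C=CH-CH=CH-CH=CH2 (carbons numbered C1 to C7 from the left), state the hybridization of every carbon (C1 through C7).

C1 sp2, C2 sp, C3 sp2, C4 sp2, C5 sp2, C6 sp2, C7 sp2

C1: 3 σ bonds, plus one π bond — 3 electron domains, sp2.
C2 is sp: 2 σ bonds, plus two π bonds, 2 electron-density regions.
C3: 3 σ bonds, plus one π bond; 3 regions of electron density → sp2.
C4 (3 σ bonds, plus one π bond) has steric number 3: sp2.
C5 has 3 σ bonds, plus one π bond: steric number 3 → sp2.
C6 has 3 σ bonds, plus one π bond: steric number 3 → sp2.
C7 (3 σ bonds, plus one π bond) has steric number 3: sp2.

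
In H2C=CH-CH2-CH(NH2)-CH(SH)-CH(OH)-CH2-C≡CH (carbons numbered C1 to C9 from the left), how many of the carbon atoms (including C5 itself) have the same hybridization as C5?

5

C5 is sp3 (only σ bonds).
C1: sp2
C2: sp2
C3: sp3 ✓
C4: sp3 ✓
C5: sp3 ✓
C6: sp3 ✓
C7: sp3 ✓
C8: sp
C9: sp
5 carbons are sp3.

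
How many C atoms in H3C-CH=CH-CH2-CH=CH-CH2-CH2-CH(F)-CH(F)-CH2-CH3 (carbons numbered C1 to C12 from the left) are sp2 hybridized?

C1: sp3
C2: sp2 ✓
C3: sp2 ✓
C4: sp3
C5: sp2 ✓
C6: sp2 ✓
C7: sp3
C8: sp3
C9: sp3
C10: sp3
C11: sp3
C12: sp3
C2, C3, C5, C6 → 4 sp2 carbons.

4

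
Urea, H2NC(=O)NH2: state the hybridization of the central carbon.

The central carbon — 3 σ bonds, plus one π bond. Steric number 3, so sp2.

sp^2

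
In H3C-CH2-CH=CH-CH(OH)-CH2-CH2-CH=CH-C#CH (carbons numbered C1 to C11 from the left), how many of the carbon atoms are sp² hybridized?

4

C1: sp3
C2: sp3
C3: sp2 ✓
C4: sp2 ✓
C5: sp3
C6: sp3
C7: sp3
C8: sp2 ✓
C9: sp2 ✓
C10: sp
C11: sp
C3, C4, C8, C9 → 4 sp2 carbons.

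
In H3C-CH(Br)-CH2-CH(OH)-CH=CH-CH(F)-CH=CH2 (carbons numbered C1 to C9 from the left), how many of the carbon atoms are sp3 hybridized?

5

C1: sp3 ✓
C2: sp3 ✓
C3: sp3 ✓
C4: sp3 ✓
C5: sp2
C6: sp2
C7: sp3 ✓
C8: sp2
C9: sp2
C1, C2, C3, C4, C7 → 5 sp3 carbons.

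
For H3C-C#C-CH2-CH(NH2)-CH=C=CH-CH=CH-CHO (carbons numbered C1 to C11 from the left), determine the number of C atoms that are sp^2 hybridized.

5

C1: sp3
C2: sp
C3: sp
C4: sp3
C5: sp3
C6: sp2 ✓
C7: sp
C8: sp2 ✓
C9: sp2 ✓
C10: sp2 ✓
C11: sp2 ✓
C6, C8, C9, C10, C11 → 5 sp2 carbons.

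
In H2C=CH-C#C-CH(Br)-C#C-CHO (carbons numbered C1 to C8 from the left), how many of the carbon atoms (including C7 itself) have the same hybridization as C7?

C7 is sp (two π bonds).
C1: sp2
C2: sp2
C3: sp ✓
C4: sp ✓
C5: sp3
C6: sp ✓
C7: sp ✓
C8: sp2
4 carbons are sp.

4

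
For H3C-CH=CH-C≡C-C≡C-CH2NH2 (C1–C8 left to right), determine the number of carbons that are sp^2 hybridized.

C1: sp3
C2: sp2 ✓
C3: sp2 ✓
C4: sp
C5: sp
C6: sp
C7: sp
C8: sp3
C2, C3 → 2 sp2 carbons.

2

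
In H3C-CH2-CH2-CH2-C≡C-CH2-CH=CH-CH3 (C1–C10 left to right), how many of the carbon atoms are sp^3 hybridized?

6

C1: sp3 ✓
C2: sp3 ✓
C3: sp3 ✓
C4: sp3 ✓
C5: sp
C6: sp
C7: sp3 ✓
C8: sp2
C9: sp2
C10: sp3 ✓
C1, C2, C3, C4, C7, C10 → 6 sp3 carbons.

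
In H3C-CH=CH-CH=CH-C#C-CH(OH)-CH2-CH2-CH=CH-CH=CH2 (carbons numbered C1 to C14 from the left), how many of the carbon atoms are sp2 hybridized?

8

C1: sp3
C2: sp2 ✓
C3: sp2 ✓
C4: sp2 ✓
C5: sp2 ✓
C6: sp
C7: sp
C8: sp3
C9: sp3
C10: sp3
C11: sp2 ✓
C12: sp2 ✓
C13: sp2 ✓
C14: sp2 ✓
C2, C3, C4, C5, C11, C12, C13, C14 → 8 sp2 carbons.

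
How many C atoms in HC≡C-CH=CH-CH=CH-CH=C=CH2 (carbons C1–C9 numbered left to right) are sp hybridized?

3

C1: sp ✓
C2: sp ✓
C3: sp2
C4: sp2
C5: sp2
C6: sp2
C7: sp2
C8: sp ✓
C9: sp2
C1, C2, C8 → 3 sp carbons.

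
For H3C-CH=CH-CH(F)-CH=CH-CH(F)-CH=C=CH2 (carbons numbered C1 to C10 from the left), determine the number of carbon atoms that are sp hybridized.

1

C1: sp3
C2: sp2
C3: sp2
C4: sp3
C5: sp2
C6: sp2
C7: sp3
C8: sp2
C9: sp ✓
C10: sp2
C9 → 1 sp carbon.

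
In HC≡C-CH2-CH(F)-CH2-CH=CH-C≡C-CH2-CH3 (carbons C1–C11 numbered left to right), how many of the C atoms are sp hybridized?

C1: sp ✓
C2: sp ✓
C3: sp3
C4: sp3
C5: sp3
C6: sp2
C7: sp2
C8: sp ✓
C9: sp ✓
C10: sp3
C11: sp3
C1, C2, C8, C9 → 4 sp carbons.

4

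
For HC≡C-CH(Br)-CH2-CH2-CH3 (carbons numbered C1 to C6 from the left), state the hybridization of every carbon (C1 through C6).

C1 sp, C2 sp, C3 sp3, C4 sp3, C5 sp3, C6 sp3

C1 is sp: 2 σ bonds, plus two π bonds, 2 electron-density regions.
C2 has 2 σ bonds, plus two π bonds: steric number 2 → sp.
C3 carries 4 σ bonds, giving a steric number of 4, so it is sp3.
C4 has 4 σ bonds: steric number 4 → sp3.
C5 (4 σ bonds) has steric number 4: sp3.
C6: 4 σ bonds; 4 regions of electron density → sp3.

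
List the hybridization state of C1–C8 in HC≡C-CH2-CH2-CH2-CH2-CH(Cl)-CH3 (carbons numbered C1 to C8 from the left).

C1 has 2 σ bonds, plus two π bonds: steric number 2 → sp.
C2: 2 σ bonds, plus two π bonds — 2 electron domains, sp.
C3 carries 4 σ bonds, giving a steric number of 4, so it is sp3.
C4 has 4 σ bonds: steric number 4 → sp3.
C5 is sp3: 4 σ bonds, 4 electron-density regions.
C6 is sp3: 4 σ bonds, 4 electron-density regions.
C7 has 4 σ bonds: steric number 4 → sp3.
C8 (4 σ bonds) has steric number 4: sp3.

C1 sp, C2 sp, C3 sp3, C4 sp3, C5 sp3, C6 sp3, C7 sp3, C8 sp3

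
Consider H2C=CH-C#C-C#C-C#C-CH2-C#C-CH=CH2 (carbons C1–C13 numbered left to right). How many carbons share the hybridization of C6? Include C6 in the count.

C6 is sp (two π bonds).
C1: sp2
C2: sp2
C3: sp ✓
C4: sp ✓
C5: sp ✓
C6: sp ✓
C7: sp ✓
C8: sp ✓
C9: sp3
C10: sp ✓
C11: sp ✓
C12: sp2
C13: sp2
8 carbons are sp.

8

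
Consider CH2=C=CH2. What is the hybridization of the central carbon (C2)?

sp

Two σ bonds and two π bonds (one to each neighbour) → sp.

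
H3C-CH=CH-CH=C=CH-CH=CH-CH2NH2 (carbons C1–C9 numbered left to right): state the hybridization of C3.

sp2

C3 has 3 σ bonds, plus one π bond: steric number 3 → sp2.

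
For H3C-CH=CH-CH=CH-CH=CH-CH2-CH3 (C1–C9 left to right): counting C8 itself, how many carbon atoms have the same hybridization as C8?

C8 is sp3 (only σ bonds).
C1: sp3 ✓
C2: sp2
C3: sp2
C4: sp2
C5: sp2
C6: sp2
C7: sp2
C8: sp3 ✓
C9: sp3 ✓
3 carbons are sp3.

3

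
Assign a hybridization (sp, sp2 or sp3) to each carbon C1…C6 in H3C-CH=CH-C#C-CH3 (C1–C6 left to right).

C1 sp3, C2 sp2, C3 sp2, C4 sp, C5 sp, C6 sp3

C1: 4 σ bonds; 4 regions of electron density → sp3.
C2 carries 3 σ bonds, plus one π bond, giving a steric number of 3, so it is sp2.
C3 is sp2: 3 σ bonds, plus one π bond, 3 electron-density regions.
C4 is sp: 2 σ bonds, plus two π bonds, 2 electron-density regions.
C5 (2 σ bonds, plus two π bonds) has steric number 2: sp.
C6: 4 σ bonds — 4 electron domains, sp3.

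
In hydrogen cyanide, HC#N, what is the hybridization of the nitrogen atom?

The nitrogen atom has 1 σ bond and 1 lone pair, plus two π bonds: steric number 2 → sp.

sp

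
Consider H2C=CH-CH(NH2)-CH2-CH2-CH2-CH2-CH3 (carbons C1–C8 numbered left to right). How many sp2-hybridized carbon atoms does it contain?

C1: sp2 ✓
C2: sp2 ✓
C3: sp3
C4: sp3
C5: sp3
C6: sp3
C7: sp3
C8: sp3
C1, C2 → 2 sp2 carbons.

2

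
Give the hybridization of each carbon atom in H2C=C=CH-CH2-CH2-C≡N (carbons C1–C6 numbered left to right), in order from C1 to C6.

C1 has 3 σ bonds, plus one π bond: steric number 3 → sp2.
C2: 2 σ bonds, plus two π bonds — 2 electron domains, sp.
C3 has 3 σ bonds, plus one π bond: steric number 3 → sp2.
C4 carries 4 σ bonds, giving a steric number of 4, so it is sp3.
C5 is sp3: 4 σ bonds, 4 electron-density regions.
C6: 2 σ bonds, plus two π bonds — 2 electron domains, sp.

C1 sp2, C2 sp, C3 sp2, C4 sp3, C5 sp3, C6 sp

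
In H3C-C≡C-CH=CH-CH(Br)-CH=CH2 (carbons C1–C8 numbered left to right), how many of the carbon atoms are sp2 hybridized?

4

C1: sp3
C2: sp
C3: sp
C4: sp2 ✓
C5: sp2 ✓
C6: sp3
C7: sp2 ✓
C8: sp2 ✓
C4, C5, C7, C8 → 4 sp2 carbons.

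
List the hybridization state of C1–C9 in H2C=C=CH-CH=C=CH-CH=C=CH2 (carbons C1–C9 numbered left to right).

C1 sp2, C2 sp, C3 sp2, C4 sp2, C5 sp, C6 sp2, C7 sp2, C8 sp, C9 sp2

C1 carries 3 σ bonds, plus one π bond, giving a steric number of 3, so it is sp2.
C2 is sp: 2 σ bonds, plus two π bonds, 2 electron-density regions.
C3 has 3 σ bonds, plus one π bond: steric number 3 → sp2.
C4 — 3 σ bonds, plus one π bond. Steric number 3, so sp2.
C5 — 2 σ bonds, plus two π bonds. Steric number 2, so sp.
C6 has 3 σ bonds, plus one π bond: steric number 3 → sp2.
C7 is sp2: 3 σ bonds, plus one π bond, 3 electron-density regions.
C8 is sp: 2 σ bonds, plus two π bonds, 2 electron-density regions.
C9: 3 σ bonds, plus one π bond; 3 regions of electron density → sp2.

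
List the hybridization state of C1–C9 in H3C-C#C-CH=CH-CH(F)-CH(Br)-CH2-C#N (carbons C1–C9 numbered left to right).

C1 — 4 σ bonds. Steric number 4, so sp3.
C2: 2 σ bonds, plus two π bonds — 2 electron domains, sp.
C3 is sp: 2 σ bonds, plus two π bonds, 2 electron-density regions.
C4: 3 σ bonds, plus one π bond — 3 electron domains, sp2.
C5 has 3 σ bonds, plus one π bond: steric number 3 → sp2.
C6 — 4 σ bonds. Steric number 4, so sp3.
C7 has 4 σ bonds: steric number 4 → sp3.
C8 has 4 σ bonds: steric number 4 → sp3.
C9 (2 σ bonds, plus two π bonds) has steric number 2: sp.

C1 sp3, C2 sp, C3 sp, C4 sp2, C5 sp2, C6 sp3, C7 sp3, C8 sp3, C9 sp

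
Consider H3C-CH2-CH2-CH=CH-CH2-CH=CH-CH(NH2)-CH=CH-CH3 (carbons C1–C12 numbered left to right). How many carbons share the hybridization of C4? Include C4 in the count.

6

C4 is sp2 (one π bond).
C1: sp3
C2: sp3
C3: sp3
C4: sp2 ✓
C5: sp2 ✓
C6: sp3
C7: sp2 ✓
C8: sp2 ✓
C9: sp3
C10: sp2 ✓
C11: sp2 ✓
C12: sp3
6 carbons are sp2.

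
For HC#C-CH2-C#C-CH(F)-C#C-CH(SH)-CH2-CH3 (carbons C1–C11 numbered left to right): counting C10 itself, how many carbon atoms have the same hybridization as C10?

5

C10 is sp3 (only σ bonds).
C1: sp
C2: sp
C3: sp3 ✓
C4: sp
C5: sp
C6: sp3 ✓
C7: sp
C8: sp
C9: sp3 ✓
C10: sp3 ✓
C11: sp3 ✓
5 carbons are sp3.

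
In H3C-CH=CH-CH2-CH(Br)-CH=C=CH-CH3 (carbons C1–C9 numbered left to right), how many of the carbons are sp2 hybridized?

C1: sp3
C2: sp2 ✓
C3: sp2 ✓
C4: sp3
C5: sp3
C6: sp2 ✓
C7: sp
C8: sp2 ✓
C9: sp3
C2, C3, C6, C8 → 4 sp2 carbons.

4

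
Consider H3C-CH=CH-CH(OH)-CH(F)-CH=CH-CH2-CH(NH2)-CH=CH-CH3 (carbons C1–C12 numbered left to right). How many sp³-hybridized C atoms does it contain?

C1: sp3 ✓
C2: sp2
C3: sp2
C4: sp3 ✓
C5: sp3 ✓
C6: sp2
C7: sp2
C8: sp3 ✓
C9: sp3 ✓
C10: sp2
C11: sp2
C12: sp3 ✓
C1, C4, C5, C8, C9, C12 → 6 sp3 carbons.

6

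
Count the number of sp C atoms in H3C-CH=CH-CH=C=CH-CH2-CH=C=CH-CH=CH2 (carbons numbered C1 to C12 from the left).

C1: sp3
C2: sp2
C3: sp2
C4: sp2
C5: sp ✓
C6: sp2
C7: sp3
C8: sp2
C9: sp ✓
C10: sp2
C11: sp2
C12: sp2
C5, C9 → 2 sp carbons.

2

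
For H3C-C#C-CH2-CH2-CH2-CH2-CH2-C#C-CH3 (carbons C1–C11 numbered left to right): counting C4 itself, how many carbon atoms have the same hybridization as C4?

C4 is sp3 (only σ bonds).
C1: sp3 ✓
C2: sp
C3: sp
C4: sp3 ✓
C5: sp3 ✓
C6: sp3 ✓
C7: sp3 ✓
C8: sp3 ✓
C9: sp
C10: sp
C11: sp3 ✓
7 carbons are sp3.

7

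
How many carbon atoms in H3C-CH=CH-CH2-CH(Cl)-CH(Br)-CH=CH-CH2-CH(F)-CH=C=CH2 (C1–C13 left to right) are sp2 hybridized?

C1: sp3
C2: sp2 ✓
C3: sp2 ✓
C4: sp3
C5: sp3
C6: sp3
C7: sp2 ✓
C8: sp2 ✓
C9: sp3
C10: sp3
C11: sp2 ✓
C12: sp
C13: sp2 ✓
C2, C3, C7, C8, C11, C13 → 6 sp2 carbons.

6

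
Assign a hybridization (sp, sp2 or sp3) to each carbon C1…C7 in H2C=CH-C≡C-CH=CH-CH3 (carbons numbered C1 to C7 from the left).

C1 sp2, C2 sp2, C3 sp, C4 sp, C5 sp2, C6 sp2, C7 sp3

C1 — 3 σ bonds, plus one π bond. Steric number 3, so sp2.
C2 (3 σ bonds, plus one π bond) has steric number 3: sp2.
C3 carries 2 σ bonds, plus two π bonds, giving a steric number of 2, so it is sp.
C4: 2 σ bonds, plus two π bonds; 2 regions of electron density → sp.
C5: 3 σ bonds, plus one π bond; 3 regions of electron density → sp2.
C6 has 3 σ bonds, plus one π bond: steric number 3 → sp2.
C7: 4 σ bonds; 4 regions of electron density → sp3.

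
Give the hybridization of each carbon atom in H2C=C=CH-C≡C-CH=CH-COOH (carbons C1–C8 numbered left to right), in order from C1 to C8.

C1 carries 3 σ bonds, plus one π bond, giving a steric number of 3, so it is sp2.
C2: 2 σ bonds, plus two π bonds — 2 electron domains, sp.
C3: 3 σ bonds, plus one π bond; 3 regions of electron density → sp2.
C4 carries 2 σ bonds, plus two π bonds, giving a steric number of 2, so it is sp.
C5 has 2 σ bonds, plus two π bonds: steric number 2 → sp.
C6 has 3 σ bonds, plus one π bond: steric number 3 → sp2.
C7 is sp2: 3 σ bonds, plus one π bond, 3 electron-density regions.
C8 is sp2: 3 σ bonds, plus one π bond, 3 electron-density regions.

C1 sp2, C2 sp, C3 sp2, C4 sp, C5 sp, C6 sp2, C7 sp2, C8 sp2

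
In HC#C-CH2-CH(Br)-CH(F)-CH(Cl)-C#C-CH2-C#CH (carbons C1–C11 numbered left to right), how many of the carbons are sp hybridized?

6

C1: sp ✓
C2: sp ✓
C3: sp3
C4: sp3
C5: sp3
C6: sp3
C7: sp ✓
C8: sp ✓
C9: sp3
C10: sp ✓
C11: sp ✓
C1, C2, C7, C8, C10, C11 → 6 sp carbons.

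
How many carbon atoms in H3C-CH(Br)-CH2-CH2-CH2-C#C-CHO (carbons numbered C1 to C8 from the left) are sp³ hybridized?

C1: sp3 ✓
C2: sp3 ✓
C3: sp3 ✓
C4: sp3 ✓
C5: sp3 ✓
C6: sp
C7: sp
C8: sp2
C1, C2, C3, C4, C5 → 5 sp3 carbons.

5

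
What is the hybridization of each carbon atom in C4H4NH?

Each carbon atom (3 σ bonds, plus one π bond) has steric number 3: sp2.

sp²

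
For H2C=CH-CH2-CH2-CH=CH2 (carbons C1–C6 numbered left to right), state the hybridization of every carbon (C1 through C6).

C1 sp2, C2 sp2, C3 sp3, C4 sp3, C5 sp2, C6 sp2

C1 — 3 σ bonds, plus one π bond. Steric number 3, so sp2.
C2 carries 3 σ bonds, plus one π bond, giving a steric number of 3, so it is sp2.
C3 — 4 σ bonds. Steric number 4, so sp3.
C4: 4 σ bonds — 4 electron domains, sp3.
C5 has 3 σ bonds, plus one π bond: steric number 3 → sp2.
C6 carries 3 σ bonds, plus one π bond, giving a steric number of 3, so it is sp2.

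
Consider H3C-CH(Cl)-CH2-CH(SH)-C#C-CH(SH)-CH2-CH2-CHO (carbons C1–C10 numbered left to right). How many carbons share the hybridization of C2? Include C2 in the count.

7

C2 is sp3 (only σ bonds).
C1: sp3 ✓
C2: sp3 ✓
C3: sp3 ✓
C4: sp3 ✓
C5: sp
C6: sp
C7: sp3 ✓
C8: sp3 ✓
C9: sp3 ✓
C10: sp2
7 carbons are sp3.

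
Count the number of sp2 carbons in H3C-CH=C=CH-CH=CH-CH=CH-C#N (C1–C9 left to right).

C1: sp3
C2: sp2 ✓
C3: sp
C4: sp2 ✓
C5: sp2 ✓
C6: sp2 ✓
C7: sp2 ✓
C8: sp2 ✓
C9: sp
C2, C4, C5, C6, C7, C8 → 6 sp2 carbons.

6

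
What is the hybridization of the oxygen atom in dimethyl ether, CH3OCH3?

Two σ bonds + two lone pairs = steric number 4 → sp3.

sp³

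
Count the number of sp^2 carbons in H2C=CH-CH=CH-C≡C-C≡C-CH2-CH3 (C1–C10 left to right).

4

C1: sp2 ✓
C2: sp2 ✓
C3: sp2 ✓
C4: sp2 ✓
C5: sp
C6: sp
C7: sp
C8: sp
C9: sp3
C10: sp3
C1, C2, C3, C4 → 4 sp2 carbons.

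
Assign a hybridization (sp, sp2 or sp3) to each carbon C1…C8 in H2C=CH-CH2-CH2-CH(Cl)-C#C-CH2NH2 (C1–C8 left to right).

C1 sp2, C2 sp2, C3 sp3, C4 sp3, C5 sp3, C6 sp, C7 sp, C8 sp3

C1 carries 3 σ bonds, plus one π bond, giving a steric number of 3, so it is sp2.
C2: 3 σ bonds, plus one π bond; 3 regions of electron density → sp2.
C3 is sp3: 4 σ bonds, 4 electron-density regions.
C4 carries 4 σ bonds, giving a steric number of 4, so it is sp3.
C5: 4 σ bonds — 4 electron domains, sp3.
C6 is sp: 2 σ bonds, plus two π bonds, 2 electron-density regions.
C7 has 2 σ bonds, plus two π bonds: steric number 2 → sp.
C8: 4 σ bonds — 4 electron domains, sp3.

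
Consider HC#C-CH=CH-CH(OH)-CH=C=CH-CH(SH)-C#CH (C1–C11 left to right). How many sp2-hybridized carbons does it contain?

C1: sp
C2: sp
C3: sp2 ✓
C4: sp2 ✓
C5: sp3
C6: sp2 ✓
C7: sp
C8: sp2 ✓
C9: sp3
C10: sp
C11: sp
C3, C4, C6, C8 → 4 sp2 carbons.

4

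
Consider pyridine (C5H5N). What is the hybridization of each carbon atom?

sp^2

Each carbon atom (3 σ bonds, plus one π bond) has steric number 3: sp2.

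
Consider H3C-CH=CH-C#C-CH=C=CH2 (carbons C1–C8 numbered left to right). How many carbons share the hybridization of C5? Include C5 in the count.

3

C5 is sp (two π bonds).
C1: sp3
C2: sp2
C3: sp2
C4: sp ✓
C5: sp ✓
C6: sp2
C7: sp ✓
C8: sp2
3 carbons are sp.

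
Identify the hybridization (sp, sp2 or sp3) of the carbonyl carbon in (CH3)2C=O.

sp2

The carbonyl carbon carries 3 σ bonds, plus one π bond, giving a steric number of 3, so it is sp2.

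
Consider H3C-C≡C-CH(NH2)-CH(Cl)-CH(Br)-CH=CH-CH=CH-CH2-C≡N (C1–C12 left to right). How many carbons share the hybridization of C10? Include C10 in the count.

C10 is sp2 (one π bond).
C1: sp3
C2: sp
C3: sp
C4: sp3
C5: sp3
C6: sp3
C7: sp2 ✓
C8: sp2 ✓
C9: sp2 ✓
C10: sp2 ✓
C11: sp3
C12: sp
4 carbons are sp2.

4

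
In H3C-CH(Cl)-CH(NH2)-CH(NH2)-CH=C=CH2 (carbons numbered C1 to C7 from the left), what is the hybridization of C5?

C5 — 3 σ bonds, plus one π bond. Steric number 3, so sp2.

sp2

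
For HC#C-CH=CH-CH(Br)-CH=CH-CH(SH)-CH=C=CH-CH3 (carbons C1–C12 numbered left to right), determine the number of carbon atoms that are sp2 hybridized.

C1: sp
C2: sp
C3: sp2 ✓
C4: sp2 ✓
C5: sp3
C6: sp2 ✓
C7: sp2 ✓
C8: sp3
C9: sp2 ✓
C10: sp
C11: sp2 ✓
C12: sp3
C3, C4, C6, C7, C9, C11 → 6 sp2 carbons.

6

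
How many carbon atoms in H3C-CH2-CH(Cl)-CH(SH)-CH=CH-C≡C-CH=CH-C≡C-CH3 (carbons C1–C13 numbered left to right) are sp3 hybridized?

5

C1: sp3 ✓
C2: sp3 ✓
C3: sp3 ✓
C4: sp3 ✓
C5: sp2
C6: sp2
C7: sp
C8: sp
C9: sp2
C10: sp2
C11: sp
C12: sp
C13: sp3 ✓
C1, C2, C3, C4, C13 → 5 sp3 carbons.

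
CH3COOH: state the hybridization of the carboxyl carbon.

The carboxyl carbon — 3 σ bonds, plus one π bond. Steric number 3, so sp2.

sp2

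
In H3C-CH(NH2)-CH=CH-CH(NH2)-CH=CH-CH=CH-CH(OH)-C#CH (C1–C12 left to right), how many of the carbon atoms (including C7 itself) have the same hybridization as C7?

6

C7 is sp2 (one π bond).
C1: sp3
C2: sp3
C3: sp2 ✓
C4: sp2 ✓
C5: sp3
C6: sp2 ✓
C7: sp2 ✓
C8: sp2 ✓
C9: sp2 ✓
C10: sp3
C11: sp
C12: sp
6 carbons are sp2.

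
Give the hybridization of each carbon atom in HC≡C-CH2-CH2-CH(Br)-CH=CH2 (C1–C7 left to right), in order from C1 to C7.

C1 carries 2 σ bonds, plus two π bonds, giving a steric number of 2, so it is sp.
C2 is sp: 2 σ bonds, plus two π bonds, 2 electron-density regions.
C3 (4 σ bonds) has steric number 4: sp3.
C4: 4 σ bonds; 4 regions of electron density → sp3.
C5 carries 4 σ bonds, giving a steric number of 4, so it is sp3.
C6 carries 3 σ bonds, plus one π bond, giving a steric number of 3, so it is sp2.
C7 — 3 σ bonds, plus one π bond. Steric number 3, so sp2.

C1 sp, C2 sp, C3 sp3, C4 sp3, C5 sp3, C6 sp2, C7 sp2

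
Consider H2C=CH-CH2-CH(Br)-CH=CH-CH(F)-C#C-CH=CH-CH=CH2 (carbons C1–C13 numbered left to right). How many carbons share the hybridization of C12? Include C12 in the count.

8

C12 is sp2 (one π bond).
C1: sp2 ✓
C2: sp2 ✓
C3: sp3
C4: sp3
C5: sp2 ✓
C6: sp2 ✓
C7: sp3
C8: sp
C9: sp
C10: sp2 ✓
C11: sp2 ✓
C12: sp2 ✓
C13: sp2 ✓
8 carbons are sp2.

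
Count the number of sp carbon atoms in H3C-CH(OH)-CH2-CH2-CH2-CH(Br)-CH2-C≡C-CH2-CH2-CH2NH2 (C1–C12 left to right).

2

C1: sp3
C2: sp3
C3: sp3
C4: sp3
C5: sp3
C6: sp3
C7: sp3
C8: sp ✓
C9: sp ✓
C10: sp3
C11: sp3
C12: sp3
C8, C9 → 2 sp carbons.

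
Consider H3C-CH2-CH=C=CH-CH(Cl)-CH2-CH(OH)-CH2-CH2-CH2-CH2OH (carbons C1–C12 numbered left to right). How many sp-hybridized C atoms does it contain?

C1: sp3
C2: sp3
C3: sp2
C4: sp ✓
C5: sp2
C6: sp3
C7: sp3
C8: sp3
C9: sp3
C10: sp3
C11: sp3
C12: sp3
C4 → 1 sp carbon.

1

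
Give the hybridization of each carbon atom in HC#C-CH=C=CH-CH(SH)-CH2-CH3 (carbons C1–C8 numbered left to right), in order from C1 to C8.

C1 sp, C2 sp, C3 sp2, C4 sp, C5 sp2, C6 sp3, C7 sp3, C8 sp3

C1: 2 σ bonds, plus two π bonds — 2 electron domains, sp.
C2 has 2 σ bonds, plus two π bonds: steric number 2 → sp.
C3 has 3 σ bonds, plus one π bond: steric number 3 → sp2.
C4: 2 σ bonds, plus two π bonds; 2 regions of electron density → sp.
C5 carries 3 σ bonds, plus one π bond, giving a steric number of 3, so it is sp2.
C6 is sp3: 4 σ bonds, 4 electron-density regions.
C7 carries 4 σ bonds, giving a steric number of 4, so it is sp3.
C8: 4 σ bonds — 4 electron domains, sp3.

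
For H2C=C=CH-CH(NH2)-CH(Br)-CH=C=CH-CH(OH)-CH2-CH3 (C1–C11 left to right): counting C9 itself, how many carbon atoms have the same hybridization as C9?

5

C9 is sp3 (only σ bonds).
C1: sp2
C2: sp
C3: sp2
C4: sp3 ✓
C5: sp3 ✓
C6: sp2
C7: sp
C8: sp2
C9: sp3 ✓
C10: sp3 ✓
C11: sp3 ✓
5 carbons are sp3.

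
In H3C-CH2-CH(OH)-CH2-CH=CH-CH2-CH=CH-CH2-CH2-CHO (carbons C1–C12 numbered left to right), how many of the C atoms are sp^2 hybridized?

5

C1: sp3
C2: sp3
C3: sp3
C4: sp3
C5: sp2 ✓
C6: sp2 ✓
C7: sp3
C8: sp2 ✓
C9: sp2 ✓
C10: sp3
C11: sp3
C12: sp2 ✓
C5, C6, C8, C9, C12 → 5 sp2 carbons.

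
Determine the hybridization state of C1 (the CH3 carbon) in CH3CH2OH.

sp³

C1 (the CH3 carbon): 4 σ bonds — 4 electron domains, sp3.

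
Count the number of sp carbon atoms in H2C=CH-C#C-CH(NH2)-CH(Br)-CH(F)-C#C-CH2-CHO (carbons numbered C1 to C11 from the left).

C1: sp2
C2: sp2
C3: sp ✓
C4: sp ✓
C5: sp3
C6: sp3
C7: sp3
C8: sp ✓
C9: sp ✓
C10: sp3
C11: sp2
C3, C4, C8, C9 → 4 sp carbons.

4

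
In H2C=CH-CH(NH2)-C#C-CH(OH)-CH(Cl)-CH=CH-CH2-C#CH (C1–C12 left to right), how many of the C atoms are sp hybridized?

4

C1: sp2
C2: sp2
C3: sp3
C4: sp ✓
C5: sp ✓
C6: sp3
C7: sp3
C8: sp2
C9: sp2
C10: sp3
C11: sp ✓
C12: sp ✓
C4, C5, C11, C12 → 4 sp carbons.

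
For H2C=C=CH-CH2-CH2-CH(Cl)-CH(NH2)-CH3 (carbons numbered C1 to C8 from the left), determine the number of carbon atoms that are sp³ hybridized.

5

C1: sp2
C2: sp
C3: sp2
C4: sp3 ✓
C5: sp3 ✓
C6: sp3 ✓
C7: sp3 ✓
C8: sp3 ✓
C4, C5, C6, C7, C8 → 5 sp3 carbons.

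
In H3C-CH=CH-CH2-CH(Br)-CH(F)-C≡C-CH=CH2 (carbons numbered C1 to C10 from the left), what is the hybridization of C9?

C9 is sp2: 3 σ bonds, plus one π bond, 3 electron-density regions.

sp2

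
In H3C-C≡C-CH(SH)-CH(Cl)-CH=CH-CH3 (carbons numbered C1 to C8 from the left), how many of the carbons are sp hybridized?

C1: sp3
C2: sp ✓
C3: sp ✓
C4: sp3
C5: sp3
C6: sp2
C7: sp2
C8: sp3
C2, C3 → 2 sp carbons.

2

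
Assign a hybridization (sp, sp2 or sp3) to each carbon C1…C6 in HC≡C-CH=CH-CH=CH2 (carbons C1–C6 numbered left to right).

C1 — 2 σ bonds, plus two π bonds. Steric number 2, so sp.
C2 — 2 σ bonds, plus two π bonds. Steric number 2, so sp.
C3: 3 σ bonds, plus one π bond; 3 regions of electron density → sp2.
C4 — 3 σ bonds, plus one π bond. Steric number 3, so sp2.
C5: 3 σ bonds, plus one π bond; 3 regions of electron density → sp2.
C6 carries 3 σ bonds, plus one π bond, giving a steric number of 3, so it is sp2.

C1 sp, C2 sp, C3 sp2, C4 sp2, C5 sp2, C6 sp2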